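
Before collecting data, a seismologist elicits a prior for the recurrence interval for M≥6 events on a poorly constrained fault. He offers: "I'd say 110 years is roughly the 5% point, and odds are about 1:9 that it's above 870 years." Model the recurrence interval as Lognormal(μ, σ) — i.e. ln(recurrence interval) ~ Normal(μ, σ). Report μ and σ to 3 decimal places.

μ ≈ 5.863, σ ≈ 0.707

If T ~ Lognormal(μ,σ) then ln T ~ Normal(μ,σ), so the p-quantile of ln T is μ + z_p·σ.
ln(110) = 4.7 and ln(870) = 6.768; z_{0.05} = -1.645, z_{0.9} = 1.282.
σ = (6.768 − 4.7)/(1.282 − (-1.645)) = 0.707.
μ = 4.7 − (-1.645)·0.707 = 5.863.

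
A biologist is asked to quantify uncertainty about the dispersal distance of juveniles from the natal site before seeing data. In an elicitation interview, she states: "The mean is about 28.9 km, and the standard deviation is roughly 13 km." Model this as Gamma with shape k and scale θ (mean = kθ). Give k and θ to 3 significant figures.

k ≈ 4.94, θ ≈ 5.85

For Gamma(k, scale θ): mean = kθ, variance = kθ², so CV = 1/√k.
CV = SD/mean = 13/28.9 = 0.4498, hence k = 1/CV² = 4.94.
Then θ = mean/k = 28.9/4.94 = 5.85.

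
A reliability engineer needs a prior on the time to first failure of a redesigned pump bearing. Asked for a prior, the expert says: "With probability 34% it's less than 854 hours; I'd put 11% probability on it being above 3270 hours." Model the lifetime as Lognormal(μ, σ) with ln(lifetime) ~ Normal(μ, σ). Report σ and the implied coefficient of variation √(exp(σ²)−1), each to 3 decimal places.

σ ≈ 0.819, CV ≈ 0.978

If T ~ Lognormal(μ,σ) then ln T ~ Normal(μ,σ), so the p-quantile of ln T is μ + z_p·σ.
ln(854) = 6.75 and ln(3270) = 8.093; z_{0.34} = -0.4125, z_{0.89} = 1.227.
σ = (8.093 − 6.75)/(1.227 − (-0.4125)) = 0.819.
μ = 6.75 − (-0.4125)·0.819 = 7.088.
CV = √(exp(σ²)−1) = √(exp(0.6710)−1) = 0.978.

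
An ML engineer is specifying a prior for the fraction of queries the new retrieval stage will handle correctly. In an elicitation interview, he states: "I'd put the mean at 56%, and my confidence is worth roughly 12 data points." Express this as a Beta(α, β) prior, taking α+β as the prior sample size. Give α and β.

Under the effective-sample-size interpretation, Beta(α, β) has prior mean α/(α+β) and prior sample size α+β.
So α+β = 12 and α/(α+β) = 0.56, giving α = 0.56·12 = 6.72 and β = 12 − 6.72 = 5.28.

α = 6.72, β = 5.28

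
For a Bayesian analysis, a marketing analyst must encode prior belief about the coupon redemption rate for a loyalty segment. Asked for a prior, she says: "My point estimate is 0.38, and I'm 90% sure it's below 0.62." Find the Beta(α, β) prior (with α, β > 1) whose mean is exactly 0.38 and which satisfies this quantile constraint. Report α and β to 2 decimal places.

With mean 0.38 fixed, write α = 0.38s, β = 0.62s where s = α+β.
Need P(θ < 0.62) = 0.9 under Beta(0.38s, 0.62s). Normal approximation: (q−m)/√(m(1−m)/s) ≈ z_{0.9} = 1.28, so s ≈ 0.38·0.62·(1.28)²/(0.62−0.38)² = 6.7.
At s = 6.7: P(θ<0.62) ≈ 0.899. Adjusting to match 0.9 gives s ≈ 6.80.
So α = 0.38·6.80 ≈ 2.58, β = 0.62·6.80 ≈ 4.21.

α ≈ 2.58, β ≈ 4.21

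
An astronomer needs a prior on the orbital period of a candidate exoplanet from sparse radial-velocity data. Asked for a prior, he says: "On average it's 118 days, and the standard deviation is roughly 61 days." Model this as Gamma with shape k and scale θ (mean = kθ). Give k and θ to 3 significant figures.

k ≈ 3.74, θ ≈ 31.5

For Gamma(k, scale θ): mean = kθ, variance = kθ², so CV = 1/√k.
CV = SD/mean = 61/118 = 0.5169, hence k = 1/CV² = 3.74.
Then θ = mean/k = 118/3.74 = 31.5.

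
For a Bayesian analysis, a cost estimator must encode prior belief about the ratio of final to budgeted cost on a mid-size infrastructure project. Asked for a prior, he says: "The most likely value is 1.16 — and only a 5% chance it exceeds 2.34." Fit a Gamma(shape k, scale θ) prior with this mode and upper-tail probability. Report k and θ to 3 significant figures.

Gamma(k,θ) with k>1 has mode (k−1)θ, so θ = 1.16/(k−1).
Need P(X < 2.34) = 0.95 with θ tied to k this way. Start at k = 2, θ = 1.16: P(X<2.34) ≈ 0.599.
Too low — raise k to concentrate. Iterating converges to k ≈ 6.62.
Then θ = 1.16/(6.62−1) ≈ 0.206.

k ≈ 6.62, θ ≈ 0.206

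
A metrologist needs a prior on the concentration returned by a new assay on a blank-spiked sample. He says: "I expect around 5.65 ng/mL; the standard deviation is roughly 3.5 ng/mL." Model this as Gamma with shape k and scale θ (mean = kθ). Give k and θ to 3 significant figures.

For Gamma(k, scale θ): mean = kθ, variance = kθ², so CV = 1/√k.
CV = SD/mean = 3.5/5.65 = 0.6195, hence k = 1/CV² = 2.61.
Then θ = mean/k = 5.65/2.61 = 2.17.

k ≈ 2.61, θ ≈ 2.17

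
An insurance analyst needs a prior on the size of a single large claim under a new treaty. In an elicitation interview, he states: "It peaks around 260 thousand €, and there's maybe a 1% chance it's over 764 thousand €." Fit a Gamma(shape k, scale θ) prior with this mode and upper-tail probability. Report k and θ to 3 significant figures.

Gamma(k,θ) with k>1 has mode (k−1)θ, so θ = 260/(k−1).
Need P(X < 764) = 0.99 with θ tied to k this way. Start at k = 2, θ = 260: P(X<764) ≈ 0.791.
Too low — raise k to concentrate. Iterating converges to k ≈ 4.89.
Then θ = 260/(4.89−1) ≈ 66.8.

k ≈ 4.89, θ ≈ 66.8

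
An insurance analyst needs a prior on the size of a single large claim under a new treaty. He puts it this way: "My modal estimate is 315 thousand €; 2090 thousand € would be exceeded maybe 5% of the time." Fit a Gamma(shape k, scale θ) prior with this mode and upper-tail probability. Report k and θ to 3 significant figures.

Gamma(k,θ) with k>1 has mode (k−1)θ, so θ = 315/(k−1).
Need P(X < 2090) = 0.95 with θ tied to k this way. Start at k = 2, θ = 315: P(X<2090) ≈ 0.990.
Too high — lower k to spread out. Iterating converges to k ≈ 1.62.
Then θ = 315/(1.62−1) ≈ 508.

k ≈ 1.62, θ ≈ 508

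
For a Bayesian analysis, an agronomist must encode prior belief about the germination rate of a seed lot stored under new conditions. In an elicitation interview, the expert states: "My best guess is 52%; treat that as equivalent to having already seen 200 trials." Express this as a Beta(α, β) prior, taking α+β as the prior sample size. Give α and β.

Under the effective-sample-size interpretation, Beta(α, β) has prior mean α/(α+β) and prior sample size α+β.
So α+β = 200 and α/(α+β) = 0.52, giving α = 0.52·200 = 104 and β = 200 − 104 = 96.

α = 104, β = 96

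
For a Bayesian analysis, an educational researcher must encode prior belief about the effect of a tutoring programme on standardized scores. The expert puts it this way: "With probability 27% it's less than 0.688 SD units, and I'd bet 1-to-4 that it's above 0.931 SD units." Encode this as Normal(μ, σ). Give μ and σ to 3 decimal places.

The p-quantile of Normal(μ,σ) is μ + z_p·σ, with z_{0.27} = -0.6128 and z_{0.8} = 0.8416.
Eliminate σ: μ = (z₂·x₁ − z₁·x₂)/(z₂ − z₁) = (0.8416·0.688 − (-0.6128)·0.931)/1.454 = 0.790.
Then σ = (x₂ − x₁)/(z₂ − z₁) = (0.931 − 0.688)/1.454 = 0.167.

μ = 0.790, σ = 0.167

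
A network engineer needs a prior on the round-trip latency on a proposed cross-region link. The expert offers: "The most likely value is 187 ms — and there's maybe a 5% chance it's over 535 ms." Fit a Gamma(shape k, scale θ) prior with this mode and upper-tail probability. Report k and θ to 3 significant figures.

k ≈ 3.42, θ ≈ 77.4

Gamma(k,θ) with k>1 has mode (k−1)θ, so θ = 187/(k−1).
Need P(X < 535) = 0.95 with θ tied to k this way. Start at k = 2, θ = 187: P(X<535) ≈ 0.779.
Too low — raise k to concentrate. Iterating converges to k ≈ 3.42.
Then θ = 187/(3.42−1) ≈ 77.4.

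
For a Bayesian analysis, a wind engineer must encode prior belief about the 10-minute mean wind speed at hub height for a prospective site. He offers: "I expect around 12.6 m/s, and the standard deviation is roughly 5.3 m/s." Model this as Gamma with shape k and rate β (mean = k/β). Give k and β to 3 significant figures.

For Gamma(k, rate β): mean = k/β, variance = k/β², so CV = 1/√k.
CV = SD/mean = 5.3/12.6 = 0.4206, hence k = 1/CV² = 5.65.
Then β = k/mean = 5.65/12.6 = 0.449.

k ≈ 5.65, β ≈ 0.449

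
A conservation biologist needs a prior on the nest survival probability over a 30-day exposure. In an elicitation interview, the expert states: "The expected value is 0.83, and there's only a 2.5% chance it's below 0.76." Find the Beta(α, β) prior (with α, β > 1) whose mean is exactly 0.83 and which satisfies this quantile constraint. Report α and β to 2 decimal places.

With mean 0.83 fixed, write α = 0.83s, β = 0.17s where s = α+β.
Need P(θ < 0.76) = 0.025 under Beta(0.83s, 0.17s). Normal approximation: (q−m)/√(m(1−m)/s) ≈ z_{0.025} = -1.96, so s ≈ 0.83·0.17·(-1.96)²/(0.76−0.83)² = 110.6.
At s = 110.6: P(θ<0.76) ≈ 0.033. Adjusting to match 0.025 gives s ≈ 126.12.
So α = 0.83·126.12 ≈ 104.68, β = 0.17·126.12 ≈ 21.44.

α ≈ 104.68, β ≈ 21.44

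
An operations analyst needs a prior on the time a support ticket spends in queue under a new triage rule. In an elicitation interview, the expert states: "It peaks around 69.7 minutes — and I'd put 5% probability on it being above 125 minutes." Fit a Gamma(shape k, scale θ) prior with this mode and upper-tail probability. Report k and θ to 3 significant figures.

k ≈ 9.17, θ ≈ 8.53

Gamma(k,θ) with k>1 has mode (k−1)θ, so θ = 69.7/(k−1).
Need P(X < 125) = 0.95 with θ tied to k this way. Start at k = 2, θ = 69.7: P(X<125) ≈ 0.535.
Too low — raise k to concentrate. Iterating converges to k ≈ 9.17.
Then θ = 69.7/(9.17−1) ≈ 8.53.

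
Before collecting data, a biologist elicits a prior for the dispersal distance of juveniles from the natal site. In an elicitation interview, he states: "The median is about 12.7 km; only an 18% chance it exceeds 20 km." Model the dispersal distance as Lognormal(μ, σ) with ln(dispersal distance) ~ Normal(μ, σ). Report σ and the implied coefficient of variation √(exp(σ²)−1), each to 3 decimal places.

σ ≈ 0.496, CV ≈ 0.528

If T ~ Lognormal(μ,σ) then ln T ~ Normal(μ,σ), so the p-quantile of ln T is μ + z_p·σ.
ln(12.7) = 2.542 and ln(20) = 2.996; z_{0.5} = 0, z_{0.82} = 0.9154.
σ = (2.996 − 2.542)/(0.9154 − (0)) = 0.496.
μ = 2.542 − (0)·0.496 = 2.542.
CV = √(exp(σ²)−1) = √(exp(0.2461)−1) = 0.528.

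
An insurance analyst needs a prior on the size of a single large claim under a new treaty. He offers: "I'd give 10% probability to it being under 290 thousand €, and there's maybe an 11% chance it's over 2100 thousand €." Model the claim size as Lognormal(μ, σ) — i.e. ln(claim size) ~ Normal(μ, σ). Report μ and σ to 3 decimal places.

If T ~ Lognormal(μ,σ) then ln T ~ Normal(μ,σ), so the p-quantile of ln T is μ + z_p·σ.
ln(290) = 5.67 and ln(2100) = 7.65; z_{0.1} = -1.282, z_{0.89} = 1.227.
σ = (7.65 − 5.67)/(1.227 − (-1.282)) = 0.789.
μ = 5.67 − (-1.282)·0.789 = 6.682.

μ ≈ 6.682, σ ≈ 0.789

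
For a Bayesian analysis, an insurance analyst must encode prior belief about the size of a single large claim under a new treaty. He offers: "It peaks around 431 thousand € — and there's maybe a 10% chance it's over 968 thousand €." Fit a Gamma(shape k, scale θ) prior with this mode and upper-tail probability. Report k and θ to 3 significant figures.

k ≈ 3.94, θ ≈ 147

Gamma(k,θ) with k>1 has mode (k−1)θ, so θ = 431/(k−1).
Need P(X < 968) = 0.9 with θ tied to k this way. Start at k = 2, θ = 431: P(X<968) ≈ 0.656.
Too low — raise k to concentrate. Iterating converges to k ≈ 3.94.
Then θ = 431/(3.94−1) ≈ 147.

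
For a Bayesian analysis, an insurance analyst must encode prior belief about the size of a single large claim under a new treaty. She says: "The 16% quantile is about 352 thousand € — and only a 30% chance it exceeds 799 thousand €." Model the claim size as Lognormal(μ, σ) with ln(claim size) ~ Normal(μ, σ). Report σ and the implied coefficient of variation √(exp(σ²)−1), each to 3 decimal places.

σ ≈ 0.540, CV ≈ 0.581

If T ~ Lognormal(μ,σ) then ln T ~ Normal(μ,σ), so the p-quantile of ln T is μ + z_p·σ.
ln(352) = 5.864 and ln(799) = 6.683; z_{0.16} = -0.9945, z_{0.7} = 0.5244.
σ = (6.683 − 5.864)/(0.5244 − (-0.9945)) = 0.540.
μ = 5.864 − (-0.9945)·0.540 = 6.400.
CV = √(exp(σ²)−1) = √(exp(0.2913)−1) = 0.581.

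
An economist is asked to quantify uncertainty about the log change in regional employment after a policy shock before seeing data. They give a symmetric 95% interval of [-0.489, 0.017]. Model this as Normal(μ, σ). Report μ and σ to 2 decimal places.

A symmetric 95% interval runs μ ± z·σ with z = 1.96.
Half-width = 0.253, so σ = 0.253/1.96 = 0.13.
μ is the interval midpoint, -0.24.

μ = -0.24, σ = 0.13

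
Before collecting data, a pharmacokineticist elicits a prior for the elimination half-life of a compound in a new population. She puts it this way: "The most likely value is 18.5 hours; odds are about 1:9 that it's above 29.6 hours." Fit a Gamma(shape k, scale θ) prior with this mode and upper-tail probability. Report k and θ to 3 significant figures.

Gamma(k,θ) with k>1 has mode (k−1)θ, so θ = 18.5/(k−1).
Need P(X < 29.6) = 0.9 with θ tied to k this way. Start at k = 2, θ = 18.5: P(X<29.6) ≈ 0.475.
Too low — raise k to concentrate. Iterating converges to k ≈ 9.5.
Then θ = 18.5/(9.5−1) ≈ 2.18.

k ≈ 9.5, θ ≈ 2.18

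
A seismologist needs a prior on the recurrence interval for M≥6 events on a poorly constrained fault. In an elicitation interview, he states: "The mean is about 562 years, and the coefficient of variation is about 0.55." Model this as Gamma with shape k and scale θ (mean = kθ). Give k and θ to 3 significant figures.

For Gamma(k, scale θ): mean = kθ, variance = kθ², so CV = 1/√k.
CV = 0.55, hence k = 1/CV² = 3.31.
Then θ = mean/k = 562/3.31 = 170.

k ≈ 3.31, θ ≈ 170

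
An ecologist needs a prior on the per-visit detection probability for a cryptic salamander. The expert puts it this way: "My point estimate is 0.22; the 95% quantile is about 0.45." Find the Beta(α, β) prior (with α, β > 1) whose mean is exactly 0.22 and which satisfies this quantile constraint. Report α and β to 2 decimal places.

α ≈ 2.29, β ≈ 8.11

With mean 0.22 fixed, write α = 0.22s, β = 0.78s where s = α+β.
Need P(θ < 0.45) = 0.95 under Beta(0.22s, 0.78s). Normal approximation: (q−m)/√(m(1−m)/s) ≈ z_{0.95} = 1.64, so s ≈ 0.22·0.78·(1.64)²/(0.45−0.22)² = 8.8.
At s = 8.8: P(θ<0.45) ≈ 0.937. Adjusting to match 0.95 gives s ≈ 10.40.
So α = 0.22·10.40 ≈ 2.29, β = 0.78·10.40 ≈ 8.11.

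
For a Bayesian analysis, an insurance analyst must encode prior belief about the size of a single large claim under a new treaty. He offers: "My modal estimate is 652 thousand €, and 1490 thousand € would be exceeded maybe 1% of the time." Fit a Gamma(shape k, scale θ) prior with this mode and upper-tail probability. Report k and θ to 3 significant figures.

Gamma(k,θ) with k>1 has mode (k−1)θ, so θ = 652/(k−1).
Need P(X < 1490) = 0.99 with θ tied to k this way. Start at k = 2, θ = 652: P(X<1490) ≈ 0.666.
Too low — raise k to concentrate. Iterating converges to k ≈ 8.
Then θ = 652/(8−1) ≈ 93.1.

k ≈ 8, θ ≈ 93.1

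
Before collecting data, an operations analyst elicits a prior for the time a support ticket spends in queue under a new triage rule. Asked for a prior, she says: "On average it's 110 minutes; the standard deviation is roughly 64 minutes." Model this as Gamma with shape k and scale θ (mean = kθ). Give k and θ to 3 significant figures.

k ≈ 2.95, θ ≈ 37.2

For Gamma(k, scale θ): mean = kθ, variance = kθ², so CV = 1/√k.
CV = SD/mean = 64/110 = 0.5818, hence k = 1/CV² = 2.95.
Then θ = mean/k = 110/2.95 = 37.2.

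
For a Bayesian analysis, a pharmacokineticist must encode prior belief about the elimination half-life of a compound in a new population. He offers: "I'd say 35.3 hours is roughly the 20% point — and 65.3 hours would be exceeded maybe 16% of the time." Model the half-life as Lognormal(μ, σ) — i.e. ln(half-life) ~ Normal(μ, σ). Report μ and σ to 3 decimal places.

If T ~ Lognormal(μ,σ) then ln T ~ Normal(μ,σ), so the p-quantile of ln T is μ + z_p·σ.
ln(35.3) = 3.564 and ln(65.3) = 4.179; z_{0.2} = -0.8416, z_{0.84} = 0.9945.
σ = (4.179 − 3.564)/(0.9945 − (-0.8416)) = 0.335.
μ = 3.564 − (-0.8416)·0.335 = 3.846.

μ ≈ 3.846, σ ≈ 0.335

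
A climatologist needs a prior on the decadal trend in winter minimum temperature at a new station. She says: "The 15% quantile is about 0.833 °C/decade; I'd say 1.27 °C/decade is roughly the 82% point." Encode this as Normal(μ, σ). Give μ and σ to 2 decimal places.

μ = 1.07, σ = 0.22

The p-quantile of Normal(μ,σ) is μ + z_p·σ, with z_{0.15} = -1.036 and z_{0.82} = 0.9154.
Eliminate σ: μ = (z₂·x₁ − z₁·x₂)/(z₂ − z₁) = (0.9154·0.833 − (-1.036)·1.27)/1.952 = 1.07.
Then σ = (x₂ − x₁)/(z₂ − z₁) = (1.27 − 0.833)/1.952 = 0.22.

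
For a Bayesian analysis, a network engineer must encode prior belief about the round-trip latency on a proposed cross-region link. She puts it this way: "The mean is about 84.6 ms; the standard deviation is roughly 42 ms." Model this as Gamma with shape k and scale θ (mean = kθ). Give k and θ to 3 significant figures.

For Gamma(k, scale θ): mean = kθ, variance = kθ², so CV = 1/√k.
CV = SD/mean = 42/84.6 = 0.4965, hence k = 1/CV² = 4.06.
Then θ = mean/k = 84.6/4.06 = 20.9.

k ≈ 4.06, θ ≈ 20.9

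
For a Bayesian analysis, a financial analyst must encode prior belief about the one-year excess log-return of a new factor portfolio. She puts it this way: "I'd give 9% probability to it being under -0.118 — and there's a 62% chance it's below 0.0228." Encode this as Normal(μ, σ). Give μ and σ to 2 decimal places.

μ = -0.00, σ = 0.09

The p-quantile of Normal(μ,σ) is μ + z_p·σ, with z_{0.09} = -1.341 and z_{0.62} = 0.3055.
Eliminate σ: μ = (z₂·x₁ − z₁·x₂)/(z₂ − z₁) = (0.3055·-0.118 − (-1.341)·0.0228)/1.646 = -0.00.
Then σ = (x₂ − x₁)/(z₂ − z₁) = (0.0228 − -0.118)/1.646 = 0.09.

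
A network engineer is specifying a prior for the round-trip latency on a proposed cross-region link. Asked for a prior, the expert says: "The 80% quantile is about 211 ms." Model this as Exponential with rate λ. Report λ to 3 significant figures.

λ ≈ 0.00763

P(T < 211.0) = 1 − e^(−λ·211.0) = 0.8, so λ = −ln(1−0.8)/211.0 = −ln(0.2)/211.0 = 0.00763.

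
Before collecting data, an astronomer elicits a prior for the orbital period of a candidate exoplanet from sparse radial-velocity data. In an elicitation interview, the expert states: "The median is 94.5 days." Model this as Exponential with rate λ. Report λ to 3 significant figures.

λ ≈ 0.00733

Exponential median = ln 2 / λ, so λ = ln 2 / 94.5 = 0.00733.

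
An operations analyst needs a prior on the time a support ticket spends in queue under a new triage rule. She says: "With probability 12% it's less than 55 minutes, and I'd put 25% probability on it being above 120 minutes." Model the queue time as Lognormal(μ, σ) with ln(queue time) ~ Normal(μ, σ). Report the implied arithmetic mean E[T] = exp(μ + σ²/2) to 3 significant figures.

If T ~ Lognormal(μ,σ) then ln T ~ Normal(μ,σ), so the p-quantile of ln T is μ + z_p·σ.
ln(55) = 4.007 and ln(120) = 4.787; z_{0.12} = -1.175, z_{0.75} = 0.6745.
σ = (4.787 − 4.007)/(0.6745 − (-1.175)) = 0.422.
μ = 4.007 − (-1.175)·0.422 = 4.503.
E[T] = exp(μ + σ²/2) = exp(4.503 + 0.0890) = 98.7 minutes.

E[T] ≈ 98.7 minutes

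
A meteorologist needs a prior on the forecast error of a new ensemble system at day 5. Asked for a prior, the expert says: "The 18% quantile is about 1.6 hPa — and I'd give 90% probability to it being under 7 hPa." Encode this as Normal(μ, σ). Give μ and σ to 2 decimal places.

The p-quantile of Normal(μ,σ) is μ + z_p·σ, with z_{0.18} = -0.9154 and z_{0.9} = 1.282.
Eliminate σ: μ = (z₂·x₁ − z₁·x₂)/(z₂ − z₁) = (1.282·1.6 − (-0.9154)·7)/2.197 = 3.85.
Then σ = (x₂ − x₁)/(z₂ − z₁) = (7 − 1.6)/2.197 = 2.46.

μ = 3.85, σ = 2.46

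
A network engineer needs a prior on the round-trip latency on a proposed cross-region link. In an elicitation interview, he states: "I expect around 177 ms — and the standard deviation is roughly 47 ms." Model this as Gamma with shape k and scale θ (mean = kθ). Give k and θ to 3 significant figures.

For Gamma(k, scale θ): mean = kθ, variance = kθ², so CV = 1/√k.
CV = SD/mean = 47/177 = 0.2655, hence k = 1/CV² = 14.2.
Then θ = mean/k = 177/14.2 = 12.5.

k ≈ 14.2, θ ≈ 12.5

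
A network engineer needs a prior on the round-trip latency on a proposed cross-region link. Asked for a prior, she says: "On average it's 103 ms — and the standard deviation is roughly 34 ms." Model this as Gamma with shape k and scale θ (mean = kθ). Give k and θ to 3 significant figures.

k ≈ 9.18, θ ≈ 11.2

For Gamma(k, scale θ): mean = kθ, variance = kθ², so CV = 1/√k.
CV = SD/mean = 34/103 = 0.3301, hence k = 1/CV² = 9.18.
Then θ = mean/k = 103/9.18 = 11.2.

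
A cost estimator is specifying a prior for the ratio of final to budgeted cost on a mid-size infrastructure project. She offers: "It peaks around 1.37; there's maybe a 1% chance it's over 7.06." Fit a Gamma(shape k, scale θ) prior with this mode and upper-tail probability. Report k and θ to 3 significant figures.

k ≈ 2.44, θ ≈ 0.948

Gamma(k,θ) with k>1 has mode (k−1)θ, so θ = 1.37/(k−1).
Need P(X < 7.06) = 0.99 with θ tied to k this way. Start at k = 2, θ = 1.37: P(X<7.06) ≈ 0.964.
Too low — raise k to concentrate. Iterating converges to k ≈ 2.44.
Then θ = 1.37/(2.44−1) ≈ 0.948.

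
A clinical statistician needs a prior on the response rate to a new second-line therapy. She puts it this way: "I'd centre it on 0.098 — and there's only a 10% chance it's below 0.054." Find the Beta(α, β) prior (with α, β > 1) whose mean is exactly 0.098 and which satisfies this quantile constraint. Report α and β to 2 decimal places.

α ≈ 6.26, β ≈ 57.59

With mean 0.098 fixed, write α = 0.098s, β = 0.902s where s = α+β.
Need P(θ < 0.054) = 0.1 under Beta(0.098s, 0.902s). Normal approximation: (q−m)/√(m(1−m)/s) ≈ z_{0.1} = -1.28, so s ≈ 0.098·0.902·(-1.28)²/(0.054−0.098)² = 75.0.
At s = 75.0: P(θ<0.054) ≈ 0.079. Adjusting to match 0.1 gives s ≈ 63.84.
So α = 0.098·63.84 ≈ 6.26, β = 0.902·63.84 ≈ 57.59.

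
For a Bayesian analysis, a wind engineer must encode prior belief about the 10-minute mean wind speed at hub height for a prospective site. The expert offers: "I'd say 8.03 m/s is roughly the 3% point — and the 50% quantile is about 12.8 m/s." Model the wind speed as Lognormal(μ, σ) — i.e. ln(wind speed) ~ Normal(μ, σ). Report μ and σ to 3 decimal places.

μ ≈ 2.549, σ ≈ 0.248

If T ~ Lognormal(μ,σ) then ln T ~ Normal(μ,σ), so the p-quantile of ln T is μ + z_p·σ.
ln(8.03) = 2.083 and ln(12.8) = 2.549; z_{0.03} = -1.881, z_{0.5} = 0.
σ = (2.549 − 2.083)/(0 − (-1.881)) = 0.248.
μ = 2.083 − (-1.881)·0.248 = 2.549.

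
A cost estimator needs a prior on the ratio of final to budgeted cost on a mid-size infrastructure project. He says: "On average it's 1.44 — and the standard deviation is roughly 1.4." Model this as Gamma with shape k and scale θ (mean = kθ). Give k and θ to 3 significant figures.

For Gamma(k, scale θ): mean = kθ, variance = kθ², so CV = 1/√k.
CV = SD/mean = 1.4/1.44 = 0.9722, hence k = 1/CV² = 1.06.
Then θ = mean/k = 1.44/1.06 = 1.36.

k ≈ 1.06, θ ≈ 1.36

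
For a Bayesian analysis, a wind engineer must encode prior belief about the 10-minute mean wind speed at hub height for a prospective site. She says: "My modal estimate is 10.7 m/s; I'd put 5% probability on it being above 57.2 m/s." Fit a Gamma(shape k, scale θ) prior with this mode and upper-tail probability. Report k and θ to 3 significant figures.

Gamma(k,θ) with k>1 has mode (k−1)θ, so θ = 10.7/(k−1).
Need P(X < 57.2) = 0.95 with θ tied to k this way. Start at k = 2, θ = 10.7: P(X<57.2) ≈ 0.970.
Too high — lower k to spread out. Iterating converges to k ≈ 1.84.
Then θ = 10.7/(1.84−1) ≈ 12.8.

k ≈ 1.84, θ ≈ 12.8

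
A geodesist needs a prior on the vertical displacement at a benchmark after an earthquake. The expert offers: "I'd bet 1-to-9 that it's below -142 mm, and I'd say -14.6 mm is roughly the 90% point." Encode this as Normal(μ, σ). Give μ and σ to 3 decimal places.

μ = -78.300, σ = 49.705

For Normal(μ,σ), the p-quantile is μ + z_p·σ. Here z_{0.1} = -1.282, z_{0.9} = 1.282.
So -142 = μ − 1.282σ and -14.6 = μ + 1.282σ.
Subtracting: σ = (-14.6 − -142)/(1.282 − (-1.282)) = 49.705.
Then μ = -142 − (-1.282)·49.705 = -78.300.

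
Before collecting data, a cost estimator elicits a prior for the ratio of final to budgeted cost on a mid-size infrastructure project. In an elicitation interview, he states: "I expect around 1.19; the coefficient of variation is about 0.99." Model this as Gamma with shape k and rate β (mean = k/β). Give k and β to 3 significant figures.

k ≈ 1.02, β ≈ 0.857

For Gamma(k, rate β): mean = k/β, variance = k/β², so CV = 1/√k.
CV = 0.99, hence k = 1/CV² = 1.02.
Then β = k/mean = 1.02/1.19 = 0.857.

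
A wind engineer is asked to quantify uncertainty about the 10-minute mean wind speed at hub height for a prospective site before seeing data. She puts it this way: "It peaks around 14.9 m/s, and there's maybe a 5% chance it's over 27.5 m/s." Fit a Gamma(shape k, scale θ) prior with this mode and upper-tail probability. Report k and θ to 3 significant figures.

k ≈ 8.41, θ ≈ 2.01

Gamma(k,θ) with k>1 has mode (k−1)θ, so θ = 14.9/(k−1).
Need P(X < 27.5) = 0.95 with θ tied to k this way. Start at k = 2, θ = 14.9: P(X<27.5) ≈ 0.551.
Too low — raise k to concentrate. Iterating converges to k ≈ 8.41.
Then θ = 14.9/(8.41−1) ≈ 2.01.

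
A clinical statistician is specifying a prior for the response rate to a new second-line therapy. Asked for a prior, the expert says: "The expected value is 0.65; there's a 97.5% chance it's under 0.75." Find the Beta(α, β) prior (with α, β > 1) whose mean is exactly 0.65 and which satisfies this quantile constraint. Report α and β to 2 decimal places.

α ≈ 51.99, β ≈ 28.00

With mean 0.65 fixed, write α = 0.65s, β = 0.35s where s = α+β.
Need P(θ < 0.75) = 0.975 under Beta(0.65s, 0.35s). Normal approximation: (q−m)/√(m(1−m)/s) ≈ z_{0.975} = 1.96, so s ≈ 0.65·0.35·(1.96)²/(0.75−0.65)² = 87.4.
At s = 87.4: P(θ<0.75) ≈ 0.980. Adjusting to match 0.975 gives s ≈ 79.99.
So α = 0.65·79.99 ≈ 51.99, β = 0.35·79.99 ≈ 28.00.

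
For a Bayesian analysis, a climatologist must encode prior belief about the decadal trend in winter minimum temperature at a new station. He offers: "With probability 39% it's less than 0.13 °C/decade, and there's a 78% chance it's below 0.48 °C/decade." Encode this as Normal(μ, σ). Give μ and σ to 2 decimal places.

The p-quantile of Normal(μ,σ) is μ + z_p·σ, with z_{0.39} = -0.2793 and z_{0.78} = 0.7722.
Eliminate σ: μ = (z₂·x₁ − z₁·x₂)/(z₂ − z₁) = (0.7722·0.13 − (-0.2793)·0.48)/1.052 = 0.22.
Then σ = (x₂ − x₁)/(z₂ − z₁) = (0.48 − 0.13)/1.052 = 0.33.

μ = 0.22, σ = 0.33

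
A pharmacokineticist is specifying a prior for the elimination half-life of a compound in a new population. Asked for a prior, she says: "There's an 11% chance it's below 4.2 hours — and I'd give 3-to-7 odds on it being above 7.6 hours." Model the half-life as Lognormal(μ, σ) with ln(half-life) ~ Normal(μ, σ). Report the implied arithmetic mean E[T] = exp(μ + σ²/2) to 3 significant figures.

If T ~ Lognormal(μ,σ) then ln T ~ Normal(μ,σ), so the p-quantile of ln T is μ + z_p·σ.
ln(4.2) = 1.435 and ln(7.6) = 2.028; z_{0.11} = -1.227, z_{0.7} = 0.5244.
σ = (2.028 − 1.435)/(0.5244 − (-1.227)) = 0.339.
μ = 1.435 − (-1.227)·0.339 = 1.851.
E[T] = exp(μ + σ²/2) = exp(1.851 + 0.0574) = 6.74 hours.

E[T] ≈ 6.74 hours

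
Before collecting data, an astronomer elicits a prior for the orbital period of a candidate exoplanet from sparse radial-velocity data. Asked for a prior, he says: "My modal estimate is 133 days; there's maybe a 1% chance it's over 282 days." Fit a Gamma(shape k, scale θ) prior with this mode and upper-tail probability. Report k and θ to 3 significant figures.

Gamma(k,θ) with k>1 has mode (k−1)θ, so θ = 133/(k−1).
Need P(X < 282) = 0.99 with θ tied to k this way. Start at k = 2, θ = 133: P(X<282) ≈ 0.626.
Too low — raise k to concentrate. Iterating converges to k ≈ 9.6.
Then θ = 133/(9.6−1) ≈ 15.5.

k ≈ 9.6, θ ≈ 15.5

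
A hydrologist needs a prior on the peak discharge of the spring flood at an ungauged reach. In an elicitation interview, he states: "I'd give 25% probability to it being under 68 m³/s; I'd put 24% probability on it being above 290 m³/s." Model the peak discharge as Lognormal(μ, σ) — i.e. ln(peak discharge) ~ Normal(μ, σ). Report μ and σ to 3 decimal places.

If T ~ Lognormal(μ,σ) then ln T ~ Normal(μ,σ), so the p-quantile of ln T is μ + z_p·σ.
ln(68) = 4.22 and ln(290) = 5.67; z_{0.25} = -0.6745, z_{0.76} = 0.7063.
σ = (5.67 − 4.22)/(0.7063 − (-0.6745)) = 1.050.
μ = 4.22 − (-0.6745)·1.050 = 4.928.

μ ≈ 4.928, σ ≈ 1.050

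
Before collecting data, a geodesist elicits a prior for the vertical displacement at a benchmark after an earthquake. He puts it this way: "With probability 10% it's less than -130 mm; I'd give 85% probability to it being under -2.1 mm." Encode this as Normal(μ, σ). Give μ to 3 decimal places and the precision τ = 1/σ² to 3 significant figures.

μ = -59.288, τ = 0.000328

For Normal(μ,σ), the p-quantile is μ + z_p·σ. Here z_{0.1} = -1.282, z_{0.85} = 1.036.
So -130 = μ − 1.282σ and -2.1 = μ + 1.036σ.
Subtracting: σ = (-2.1 − -130)/(1.036 − (-1.282)) = 55.177.
Then μ = -130 − (-1.282)·55.177 = -59.288.
Precision τ = 1/σ² = 1/55.18² = 0.000328.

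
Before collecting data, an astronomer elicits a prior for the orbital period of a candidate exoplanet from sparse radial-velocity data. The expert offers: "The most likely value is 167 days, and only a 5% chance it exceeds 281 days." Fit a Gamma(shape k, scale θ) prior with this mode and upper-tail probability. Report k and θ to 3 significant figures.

Gamma(k,θ) with k>1 has mode (k−1)θ, so θ = 167/(k−1).
Need P(X < 281) = 0.95 with θ tied to k this way. Start at k = 2, θ = 167: P(X<281) ≈ 0.501.
Too low — raise k to concentrate. Iterating converges to k ≈ 11.3.
Then θ = 167/(11.3−1) ≈ 16.2.

k ≈ 11.3, θ ≈ 16.2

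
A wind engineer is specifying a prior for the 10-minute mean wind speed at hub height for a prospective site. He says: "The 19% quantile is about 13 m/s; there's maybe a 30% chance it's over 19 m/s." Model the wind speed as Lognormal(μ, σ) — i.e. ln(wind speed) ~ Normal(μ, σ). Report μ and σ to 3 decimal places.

If T ~ Lognormal(μ,σ) then ln T ~ Normal(μ,σ), so the p-quantile of ln T is μ + z_p·σ.
ln(13) = 2.565 and ln(19) = 2.944; z_{0.19} = -0.8779, z_{0.7} = 0.5244.
σ = (2.944 − 2.565)/(0.5244 − (-0.8779)) = 0.271.
μ = 2.565 − (-0.8779)·0.271 = 2.803.

μ ≈ 2.803, σ ≈ 0.271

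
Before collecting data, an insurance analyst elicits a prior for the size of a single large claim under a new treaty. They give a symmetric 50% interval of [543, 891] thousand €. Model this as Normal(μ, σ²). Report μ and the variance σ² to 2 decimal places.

μ = 717.00, σ² = 66549.96

A symmetric 50% interval runs μ ± z·σ with z = 0.6745.
Half-width = 174, so σ = 174/0.6745 = 257.973 and σ² = 66549.96.
μ is the interval midpoint, 717.00.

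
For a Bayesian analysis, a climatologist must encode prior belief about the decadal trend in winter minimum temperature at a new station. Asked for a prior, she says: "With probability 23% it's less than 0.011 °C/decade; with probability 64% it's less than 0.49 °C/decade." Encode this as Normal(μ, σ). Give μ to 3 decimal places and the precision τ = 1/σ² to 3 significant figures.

μ = 0.334, τ = 5.25

The p-quantile of Normal(μ,σ) is μ + z_p·σ, with z_{0.23} = -0.7388 and z_{0.64} = 0.3585.
Eliminate σ: μ = (z₂·x₁ − z₁·x₂)/(z₂ − z₁) = (0.3585·0.011 − (-0.7388)·0.49)/1.097 = 0.334.
Then σ = (x₂ − x₁)/(z₂ − z₁) = (0.49 − 0.011)/1.097 = 0.437.
Precision τ = 1/σ² = 1/0.4365² = 5.25.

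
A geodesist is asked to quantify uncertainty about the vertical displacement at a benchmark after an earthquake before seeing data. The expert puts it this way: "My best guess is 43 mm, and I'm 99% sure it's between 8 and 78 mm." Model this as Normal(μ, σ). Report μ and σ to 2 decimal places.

A symmetric 99% interval runs μ ± z·σ with z = 2.576.
Half-width = 35, so σ = 35/2.576 = 13.59.
μ is the stated best guess, 43.00.

μ = 43.00, σ = 13.59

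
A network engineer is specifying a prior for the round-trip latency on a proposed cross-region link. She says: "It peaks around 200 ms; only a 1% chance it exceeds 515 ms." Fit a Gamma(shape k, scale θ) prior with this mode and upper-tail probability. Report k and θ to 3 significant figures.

k ≈ 6.21, θ ≈ 38.4

Gamma(k,θ) with k>1 has mode (k−1)θ, so θ = 200/(k−1).
Need P(X < 515) = 0.99 with θ tied to k this way. Start at k = 2, θ = 200: P(X<515) ≈ 0.728.
Too low — raise k to concentrate. Iterating converges to k ≈ 6.21.
Then θ = 200/(6.21−1) ≈ 38.4.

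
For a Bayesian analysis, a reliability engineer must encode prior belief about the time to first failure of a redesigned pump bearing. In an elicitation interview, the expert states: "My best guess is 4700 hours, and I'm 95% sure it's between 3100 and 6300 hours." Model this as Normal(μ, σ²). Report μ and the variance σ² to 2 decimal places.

μ = 4700.00, σ² = 666413.50

A symmetric 95% interval runs μ ± z·σ with z = 1.96.
Half-width = 1600, so σ = 1600/1.96 = 816.342 and σ² = 666413.50.
μ is the stated best guess, 4700.00.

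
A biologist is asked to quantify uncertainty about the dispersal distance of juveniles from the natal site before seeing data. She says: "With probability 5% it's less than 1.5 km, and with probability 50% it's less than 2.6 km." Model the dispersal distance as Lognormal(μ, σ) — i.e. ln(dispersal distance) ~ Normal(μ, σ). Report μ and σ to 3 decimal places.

If T ~ Lognormal(μ,σ) then ln T ~ Normal(μ,σ), so the p-quantile of ln T is μ + z_p·σ.
ln(1.5) = 0.4055 and ln(2.6) = 0.9555; z_{0.05} = -1.645, z_{0.5} = 0.
σ = (0.9555 − 0.4055)/(0 − (-1.645)) = 0.334.
μ = 0.4055 − (-1.645)·0.334 = 0.956.

μ ≈ 0.956, σ ≈ 0.334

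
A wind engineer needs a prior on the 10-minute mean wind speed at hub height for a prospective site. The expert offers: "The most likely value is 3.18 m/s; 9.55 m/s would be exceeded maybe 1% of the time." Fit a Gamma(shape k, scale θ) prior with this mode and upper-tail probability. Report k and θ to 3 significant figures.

k ≈ 4.72, θ ≈ 0.854

Gamma(k,θ) with k>1 has mode (k−1)θ, so θ = 3.18/(k−1).
Need P(X < 9.55) = 0.99 with θ tied to k this way. Start at k = 2, θ = 3.18: P(X<9.55) ≈ 0.801.
Too low — raise k to concentrate. Iterating converges to k ≈ 4.72.
Then θ = 3.18/(4.72−1) ≈ 0.854.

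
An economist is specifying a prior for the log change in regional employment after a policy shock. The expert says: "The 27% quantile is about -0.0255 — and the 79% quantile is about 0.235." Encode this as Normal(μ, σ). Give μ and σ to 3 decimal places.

The p-quantile of Normal(μ,σ) is μ + z_p·σ, with z_{0.27} = -0.6128 and z_{0.79} = 0.8064.
Eliminate σ: μ = (z₂·x₁ − z₁·x₂)/(z₂ − z₁) = (0.8064·-0.0255 − (-0.6128)·0.235)/1.419 = 0.087.
Then σ = (x₂ − x₁)/(z₂ − z₁) = (0.235 − -0.0255)/1.419 = 0.184.

μ = 0.087, σ = 0.184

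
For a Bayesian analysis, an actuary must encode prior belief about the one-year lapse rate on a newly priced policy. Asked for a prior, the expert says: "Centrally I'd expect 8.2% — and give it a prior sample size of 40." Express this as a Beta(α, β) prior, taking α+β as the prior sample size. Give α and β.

α = 3.28, β = 36.72

Under the effective-sample-size interpretation, Beta(α, β) has prior mean α/(α+β) and prior sample size α+β.
So α+β = 40 and α/(α+β) = 0.082, giving α = 0.082·40 = 3.28 and β = 40 − 3.28 = 36.72.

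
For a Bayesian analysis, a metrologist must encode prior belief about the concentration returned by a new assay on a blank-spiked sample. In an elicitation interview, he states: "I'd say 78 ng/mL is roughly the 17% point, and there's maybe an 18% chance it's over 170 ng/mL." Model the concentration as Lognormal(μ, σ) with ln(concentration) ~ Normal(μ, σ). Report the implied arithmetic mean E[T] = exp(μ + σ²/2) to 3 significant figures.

E[T] ≈ 127 ng/mL

If T ~ Lognormal(μ,σ) then ln T ~ Normal(μ,σ), so the p-quantile of ln T is μ + z_p·σ.
ln(78) = 4.357 and ln(170) = 5.136; z_{0.17} = -0.9542, z_{0.82} = 0.9154.
σ = (5.136 − 4.357)/(0.9154 − (-0.9542)) = 0.417.
μ = 4.357 − (-0.9542)·0.417 = 4.754.
E[T] = exp(μ + σ²/2) = exp(4.754 + 0.0868) = 127 ng/mL.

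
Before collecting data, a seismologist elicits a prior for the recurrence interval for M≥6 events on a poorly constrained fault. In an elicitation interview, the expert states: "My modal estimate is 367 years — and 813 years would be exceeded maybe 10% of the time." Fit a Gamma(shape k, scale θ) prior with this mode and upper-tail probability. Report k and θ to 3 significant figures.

Gamma(k,θ) with k>1 has mode (k−1)θ, so θ = 367/(k−1).
Need P(X < 813) = 0.9 with θ tied to k this way. Start at k = 2, θ = 367: P(X<813) ≈ 0.649.
Too low — raise k to concentrate. Iterating converges to k ≈ 4.04.
Then θ = 367/(4.04−1) ≈ 121.

k ≈ 4.04, θ ≈ 121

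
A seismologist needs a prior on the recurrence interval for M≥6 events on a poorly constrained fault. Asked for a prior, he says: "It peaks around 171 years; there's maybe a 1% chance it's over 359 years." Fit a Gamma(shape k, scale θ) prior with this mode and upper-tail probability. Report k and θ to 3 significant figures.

Gamma(k,θ) with k>1 has mode (k−1)θ, so θ = 171/(k−1).
Need P(X < 359) = 0.99 with θ tied to k this way. Start at k = 2, θ = 171: P(X<359) ≈ 0.620.
Too low — raise k to concentrate. Iterating converges to k ≈ 9.85.
Then θ = 171/(9.85−1) ≈ 19.3.

k ≈ 9.85, θ ≈ 19.3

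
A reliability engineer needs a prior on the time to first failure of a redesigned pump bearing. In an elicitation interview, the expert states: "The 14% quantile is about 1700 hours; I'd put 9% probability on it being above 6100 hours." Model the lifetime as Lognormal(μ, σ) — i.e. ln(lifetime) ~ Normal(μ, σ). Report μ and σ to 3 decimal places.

μ ≈ 8.008, σ ≈ 0.528

If T ~ Lognormal(μ,σ) then ln T ~ Normal(μ,σ), so the p-quantile of ln T is μ + z_p·σ.
ln(1700) = 7.438 and ln(6100) = 8.716; z_{0.14} = -1.08, z_{0.91} = 1.341.
σ = (8.716 − 7.438)/(1.341 − (-1.08)) = 0.528.
μ = 7.438 − (-1.08)·0.528 = 8.008.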